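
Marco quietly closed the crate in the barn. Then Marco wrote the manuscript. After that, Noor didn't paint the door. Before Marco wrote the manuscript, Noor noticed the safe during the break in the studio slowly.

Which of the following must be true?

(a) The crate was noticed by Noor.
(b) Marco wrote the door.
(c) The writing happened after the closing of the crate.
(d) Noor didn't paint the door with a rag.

(a) Not entailed — Noor noticed the safe, not the crate; the crate belongs to the closing event.
(b) Not entailed — Marco wrote the manuscript, not the door; the door belongs to the painting event.
(c) Entailed — the narrative places the closing before the writing.
(d) Entailed — under negation, adding a further restriction is entailed: if no such painting event occurred, none occurred with a rag either.

(c), (d)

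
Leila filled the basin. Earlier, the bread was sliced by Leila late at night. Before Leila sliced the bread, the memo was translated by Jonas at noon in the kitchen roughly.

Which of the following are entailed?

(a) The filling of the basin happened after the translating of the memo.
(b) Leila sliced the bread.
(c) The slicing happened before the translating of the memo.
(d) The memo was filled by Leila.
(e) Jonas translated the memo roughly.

(a) Entailed — the narrative places the translating before the filling.
(b) Entailed — dropping 'late at night' leaves a sub-description the original still satisfies.
(c) Not entailed — the narrative places the translating before the slicing, not after.
(d) Not entailed — Leila filled the basin, not the memo; the memo belongs to the translating event.
(e) Entailed — this follows by dropping conjuncts from the translating event's description.

(a), (b), (e)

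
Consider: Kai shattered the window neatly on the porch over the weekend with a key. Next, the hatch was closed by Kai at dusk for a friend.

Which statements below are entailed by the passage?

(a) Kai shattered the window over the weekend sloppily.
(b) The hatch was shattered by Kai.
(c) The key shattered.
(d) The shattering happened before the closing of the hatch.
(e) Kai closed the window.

(d)

(a) Not entailed — 'sloppily' adds a manner not in (and inconsistent with) the original.
(b) Not entailed — Kai shattered the window, not the hatch; the hatch belongs to the closing event.
(c) Not entailed — the window is what shattered, not the key.
(d) Entailed — the narrative places the shattering before the closing.
(e) Not entailed — Kai closed the hatch, not the window; the window belongs to the shattering event.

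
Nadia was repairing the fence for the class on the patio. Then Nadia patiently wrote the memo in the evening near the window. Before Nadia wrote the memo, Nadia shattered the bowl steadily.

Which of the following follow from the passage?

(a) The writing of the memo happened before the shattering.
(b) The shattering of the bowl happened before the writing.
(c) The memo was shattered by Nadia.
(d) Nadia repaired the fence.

(a) Not entailed — the narrative places the shattering before the writing, not after.
(b) Entailed — the narrative places the shattering before the writing.
(c) Not entailed — Nadia shattered the bowl, not the memo; the memo belongs to the writing event.
(d) Not entailed — 'was repairing' is progressive on an accomplishment; it does not entail the completed 'repaired'.

(b)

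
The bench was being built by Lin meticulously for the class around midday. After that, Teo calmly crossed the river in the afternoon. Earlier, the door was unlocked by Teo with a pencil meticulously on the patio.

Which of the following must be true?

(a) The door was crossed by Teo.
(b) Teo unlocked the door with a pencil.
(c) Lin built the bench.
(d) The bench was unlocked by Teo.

(b)

(a) Not entailed — Teo crossed the river, not the door; the door belongs to the unlocking event.
(b) Entailed — the original entails any weakening of itself; this just drops 'on the patio', 'meticulously'.
(c) Not entailed — 'was building' is progressive on an accomplishment; it does not entail the completed 'built'.
(d) Not entailed — Teo unlocked the door, not the bench; the bench belongs to the building event.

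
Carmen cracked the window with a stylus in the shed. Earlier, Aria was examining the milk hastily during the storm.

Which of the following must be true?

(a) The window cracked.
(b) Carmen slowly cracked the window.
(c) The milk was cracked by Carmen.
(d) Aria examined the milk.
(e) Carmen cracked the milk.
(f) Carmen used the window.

(a), (d)

(a) Entailed — 'Carmen cracked the window' is causative; it entails the inchoative 'the window cracked'.
(b) Not entailed — 'slowly' adds information not in the original event.
(c) Not entailed — Carmen cracked the window, not the milk; the milk belongs to the examining event.
(d) Entailed — 'examine' is an activity; 'was examining' entails that some examining happened, so 'examined' holds.
(e) Not entailed — Carmen cracked the window, not the milk; the milk belongs to the examining event.
(f) Not entailed — the window is the patient, not an instrument — Carmen used a stylus.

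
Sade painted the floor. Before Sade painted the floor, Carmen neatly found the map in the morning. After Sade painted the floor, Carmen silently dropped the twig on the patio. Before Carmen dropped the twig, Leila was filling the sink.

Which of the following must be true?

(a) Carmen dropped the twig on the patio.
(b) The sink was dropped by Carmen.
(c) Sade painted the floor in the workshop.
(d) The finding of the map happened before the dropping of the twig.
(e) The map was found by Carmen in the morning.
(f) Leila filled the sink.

(a) Entailed — every conjunct here is already in the original dropping event.
(b) Not entailed — Carmen dropped the twig, not the sink; the sink belongs to the filling event.
(c) Not entailed — 'in the workshop' adds information not in the original event.
(d) Entailed — the narrative places the finding before the dropping.
(e) Entailed — this follows by dropping conjuncts from the finding event's description.
(f) Not entailed — 'was filling' is progressive on an accomplishment; it does not entail the completed 'filled'.

(a), (d), (e)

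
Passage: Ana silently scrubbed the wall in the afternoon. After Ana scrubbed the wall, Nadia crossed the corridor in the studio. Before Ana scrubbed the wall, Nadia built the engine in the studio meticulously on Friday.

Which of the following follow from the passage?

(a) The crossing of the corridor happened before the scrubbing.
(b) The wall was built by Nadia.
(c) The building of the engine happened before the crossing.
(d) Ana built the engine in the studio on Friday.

(a) Not entailed — the narrative places the scrubbing before the crossing, not after.
(b) Not entailed — Nadia built the engine, not the wall; the wall belongs to the scrubbing event.
(c) Entailed — the narrative places the building before the crossing.
(d) Not entailed — the passage has Nadia building the engine, not Ana.

(c)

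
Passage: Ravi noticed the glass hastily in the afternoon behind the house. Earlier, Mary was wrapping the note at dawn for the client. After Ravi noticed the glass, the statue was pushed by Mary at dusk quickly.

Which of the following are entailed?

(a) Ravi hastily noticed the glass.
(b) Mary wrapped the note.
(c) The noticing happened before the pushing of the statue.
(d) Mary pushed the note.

(a), (c)

(a) Entailed — dropping 'in the afternoon', 'behind the house' leaves a sub-description the original still satisfies.
(b) Not entailed — 'was wrapping' is progressive on an accomplishment; it does not entail the completed 'wrapped'.
(c) Entailed — the narrative places the noticing before the pushing.
(d) Not entailed — Mary pushed the statue, not the note; the note belongs to the wrapping event.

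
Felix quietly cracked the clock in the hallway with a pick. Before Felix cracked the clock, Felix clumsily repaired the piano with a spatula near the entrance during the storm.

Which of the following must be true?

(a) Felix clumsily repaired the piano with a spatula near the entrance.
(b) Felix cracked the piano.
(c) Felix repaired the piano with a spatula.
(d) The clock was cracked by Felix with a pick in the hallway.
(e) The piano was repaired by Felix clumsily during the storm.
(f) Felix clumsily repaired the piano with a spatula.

(a) Entailed — every conjunct here is already in the original repairing event.
(b) Not entailed — Felix cracked the clock, not the piano; the piano belongs to the repairing event.
(c) Entailed — the original entails any weakening of itself; this just drops 'during the storm', 'clumsily', 'near the entrance'.
(d) Entailed — this follows by dropping conjuncts from the cracking event's description.
(e) Entailed — dropping 'near the entrance', 'with a spatula' leaves a sub-description the original still satisfies.
(f) Entailed — this follows by dropping conjuncts from the repairing event's description.

(a), (c), (d), (e), (f)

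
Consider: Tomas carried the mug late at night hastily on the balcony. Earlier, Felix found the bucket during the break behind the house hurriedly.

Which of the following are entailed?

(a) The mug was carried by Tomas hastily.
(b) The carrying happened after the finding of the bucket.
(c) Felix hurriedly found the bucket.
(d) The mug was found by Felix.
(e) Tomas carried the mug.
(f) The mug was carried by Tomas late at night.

(a) Entailed — this follows by dropping conjuncts from the carrying event's description.
(b) Entailed — the narrative places the finding before the carrying.
(c) Entailed — every conjunct here is already in the original finding event.
(d) Not entailed — Felix found the bucket, not the mug; the mug belongs to the carrying event.
(e) Entailed — every conjunct here is already in the original carrying event.
(f) Entailed — every conjunct here is already in the original carrying event.

(a), (b), (c), (e), (f)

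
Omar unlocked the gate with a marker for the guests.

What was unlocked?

'the gate' marks the patient of the unlocking event.

the gate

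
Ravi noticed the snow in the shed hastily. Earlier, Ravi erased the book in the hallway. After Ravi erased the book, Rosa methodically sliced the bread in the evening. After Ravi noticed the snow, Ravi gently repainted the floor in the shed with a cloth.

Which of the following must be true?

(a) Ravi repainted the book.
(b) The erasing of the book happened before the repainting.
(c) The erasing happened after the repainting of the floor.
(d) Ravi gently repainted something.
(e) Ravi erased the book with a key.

(b), (d)

(a) Not entailed — Ravi repainted the floor, not the book; the book belongs to the erasing event.
(b) Entailed — the narrative places the erasing before the repainting.
(c) Not entailed — the narrative places the erasing before the repainting, not after.
(d) Entailed — dropping 'with a cloth', 'in the shed' and generalizing the patient leaves a sub-description the original still satisfies.
(e) Not entailed — 'with a key' adds information not in the original event.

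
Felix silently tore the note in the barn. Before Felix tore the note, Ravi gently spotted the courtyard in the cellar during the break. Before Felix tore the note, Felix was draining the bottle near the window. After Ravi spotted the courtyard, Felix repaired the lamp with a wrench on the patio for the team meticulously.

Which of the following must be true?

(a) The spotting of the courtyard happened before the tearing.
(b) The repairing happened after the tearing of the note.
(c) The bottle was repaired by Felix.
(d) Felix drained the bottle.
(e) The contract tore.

(a) Entailed — the narrative places the spotting before the tearing.
(b) Not entailed — the narrative doesn't order the tearing relative to the repairing.
(c) Not entailed — Felix repaired the lamp, not the bottle; the bottle belongs to the draining event.
(d) Not entailed — 'was draining' is progressive on an accomplishment; it does not entail the completed 'drained'.
(e) Not entailed — the note is what tore, not the contract.

(a)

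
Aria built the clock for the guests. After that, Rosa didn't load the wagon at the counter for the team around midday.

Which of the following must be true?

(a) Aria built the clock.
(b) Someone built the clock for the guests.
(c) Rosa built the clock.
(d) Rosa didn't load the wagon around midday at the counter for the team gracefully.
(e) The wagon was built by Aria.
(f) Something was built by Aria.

(a), (b), (d), (f)

(a) Entailed — the original entails any weakening of itself; this just drops 'for the guests'.
(b) Entailed — the original entails any weakening of itself; this just generalizes the agent.
(c) Not entailed — the passage has Aria building the clock, not Rosa.
(d) Entailed — under negation, adding a further restriction is entailed: if no such loading event occurred, none occurred gracefully either.
(e) Not entailed — Aria built the clock, not the wagon; the wagon belongs to the loading event.
(f) Entailed — dropping 'for the guests' and generalizing the patient leaves a sub-description the original still satisfies.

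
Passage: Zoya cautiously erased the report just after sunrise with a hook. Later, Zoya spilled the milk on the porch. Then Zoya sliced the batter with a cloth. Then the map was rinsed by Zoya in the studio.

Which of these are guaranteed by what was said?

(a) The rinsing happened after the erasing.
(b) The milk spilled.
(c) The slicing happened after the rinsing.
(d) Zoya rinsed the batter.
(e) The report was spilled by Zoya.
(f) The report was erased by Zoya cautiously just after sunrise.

(a), (b), (f)

(a) Entailed — the narrative places the erasing before the rinsing.
(b) Entailed — 'Zoya spilled the milk' is causative; it entails the inchoative 'the milk spilled'.
(c) Not entailed — the narrative places the slicing before the rinsing, not after.
(d) Not entailed — Zoya rinsed the map, not the batter; the batter belongs to the slicing event.
(e) Not entailed — Zoya spilled the milk, not the report; the report belongs to the erasing event.
(f) Entailed — the original entails any weakening of itself; this just drops 'with a hook'.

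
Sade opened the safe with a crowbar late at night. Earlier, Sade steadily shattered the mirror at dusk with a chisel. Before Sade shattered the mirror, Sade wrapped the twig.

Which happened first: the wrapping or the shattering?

the wrapping

The connectives place the wrapping before the shattering.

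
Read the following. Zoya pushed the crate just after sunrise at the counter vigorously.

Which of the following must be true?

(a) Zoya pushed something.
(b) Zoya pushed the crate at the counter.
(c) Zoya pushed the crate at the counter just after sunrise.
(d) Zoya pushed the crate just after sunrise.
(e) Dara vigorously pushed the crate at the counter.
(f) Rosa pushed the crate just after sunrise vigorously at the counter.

(a), (b), (c), (d)

(a) Entailed — this follows by dropping conjuncts from the pushing event's description.
(b) Entailed — this follows by dropping conjuncts from the pushing event's description.
(c) Entailed — the original entails any weakening of itself; this just drops 'vigorously'.
(d) Entailed — the original entails any weakening of itself; this just drops 'at the counter', 'vigorously'.
(e) Not entailed — the passage has Zoya pushing the crate, not Dara.
(f) Not entailed — the passage has Zoya pushing the crate, not Rosa.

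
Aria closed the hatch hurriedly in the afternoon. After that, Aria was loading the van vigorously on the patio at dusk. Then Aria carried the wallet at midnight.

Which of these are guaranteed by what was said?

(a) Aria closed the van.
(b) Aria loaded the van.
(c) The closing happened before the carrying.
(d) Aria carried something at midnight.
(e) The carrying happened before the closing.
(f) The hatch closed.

(a) Not entailed — Aria closed the hatch, not the van; the van belongs to the loading event.
(b) Not entailed — 'was loading' is progressive on an accomplishment; it does not entail the completed 'loaded'.
(c) Entailed — the narrative places the closing before the carrying.
(d) Entailed — generalizing the patient leaves a sub-description the original still satisfies.
(e) Not entailed — the narrative places the closing before the carrying, not after.
(f) Entailed — 'Aria closed the hatch' is causative; it entails the inchoative 'the hatch closed'.

(c), (d), (f)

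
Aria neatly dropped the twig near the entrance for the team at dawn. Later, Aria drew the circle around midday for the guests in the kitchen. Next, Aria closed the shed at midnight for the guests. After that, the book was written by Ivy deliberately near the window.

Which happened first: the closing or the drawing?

The connectives place the drawing before the closing.

the drawing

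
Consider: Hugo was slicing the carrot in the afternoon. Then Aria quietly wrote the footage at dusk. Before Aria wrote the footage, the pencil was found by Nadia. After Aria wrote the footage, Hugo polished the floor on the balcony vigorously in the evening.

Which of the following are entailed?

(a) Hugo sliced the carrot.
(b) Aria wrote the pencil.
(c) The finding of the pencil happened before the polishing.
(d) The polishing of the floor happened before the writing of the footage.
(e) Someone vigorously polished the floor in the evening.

(c), (e)

(a) Not entailed — 'was slicing' is progressive on an accomplishment; it does not entail the completed 'sliced'.
(b) Not entailed — Aria wrote the footage, not the pencil; the pencil belongs to the finding event.
(c) Entailed — the narrative places the finding before the polishing.
(d) Not entailed — the narrative places the writing before the polishing, not after.
(e) Entailed — every conjunct here is already in the original polishing event.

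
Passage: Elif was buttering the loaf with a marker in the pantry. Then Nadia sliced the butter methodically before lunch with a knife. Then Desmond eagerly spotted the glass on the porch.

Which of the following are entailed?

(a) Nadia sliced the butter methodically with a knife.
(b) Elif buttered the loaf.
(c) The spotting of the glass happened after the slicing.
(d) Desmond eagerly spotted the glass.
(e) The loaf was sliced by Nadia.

(a) Entailed — the original entails any weakening of itself; this just drops 'before lunch'.
(b) Not entailed — 'was buttering' is progressive on an accomplishment; it does not entail the completed 'buttered'.
(c) Entailed — the narrative places the slicing before the spotting.
(d) Entailed — the original entails any weakening of itself; this just drops 'on the porch'.
(e) Not entailed — Nadia sliced the butter, not the loaf; the loaf belongs to the buttering event.

(a), (c), (d)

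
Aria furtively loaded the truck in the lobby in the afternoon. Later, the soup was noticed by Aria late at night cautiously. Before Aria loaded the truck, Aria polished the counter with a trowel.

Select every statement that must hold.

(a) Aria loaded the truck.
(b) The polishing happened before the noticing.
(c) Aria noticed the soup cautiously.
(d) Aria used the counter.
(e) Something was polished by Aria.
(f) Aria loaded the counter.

(a), (b), (c), (e)

(a) Entailed — every conjunct here is already in the original loading event.
(b) Entailed — the narrative places the polishing before the noticing.
(c) Entailed — the original entails any weakening of itself; this just drops 'late at night'.
(d) Not entailed — the counter is the patient, not an instrument — Aria used a trowel.
(e) Entailed — the original entails any weakening of itself; this just drops 'with a trowel' and generalizes the patient.
(f) Not entailed — Aria loaded the truck, not the counter; the counter belongs to the polishing event.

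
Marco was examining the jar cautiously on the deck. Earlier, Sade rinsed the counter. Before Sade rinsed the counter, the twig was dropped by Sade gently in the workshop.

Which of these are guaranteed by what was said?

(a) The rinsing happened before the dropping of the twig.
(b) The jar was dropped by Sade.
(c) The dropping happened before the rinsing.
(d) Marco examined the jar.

(a) Not entailed — the narrative places the dropping before the rinsing, not after.
(b) Not entailed — Sade dropped the twig, not the jar; the jar belongs to the examining event.
(c) Entailed — the narrative places the dropping before the rinsing.
(d) Entailed — 'examine' is an activity; 'was examining' entails that some examining happened, so 'examined' holds.

(c), (d)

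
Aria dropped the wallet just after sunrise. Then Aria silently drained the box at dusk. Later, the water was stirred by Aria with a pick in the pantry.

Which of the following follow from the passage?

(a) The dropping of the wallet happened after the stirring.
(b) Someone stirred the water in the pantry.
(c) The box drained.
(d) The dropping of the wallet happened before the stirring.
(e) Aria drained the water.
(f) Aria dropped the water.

(a) Not entailed — the narrative places the dropping before the stirring, not after.
(b) Entailed — the original entails any weakening of itself; this just drops 'with a pick' and generalizes the agent.
(c) Entailed — 'Aria drained the box' is causative; it entails the inchoative 'the box drained'.
(d) Entailed — the narrative places the dropping before the stirring.
(e) Not entailed — Aria drained the box, not the water; the water belongs to the stirring event.
(f) Not entailed — Aria dropped the wallet, not the water; the water belongs to the stirring event.

(b), (c), (d)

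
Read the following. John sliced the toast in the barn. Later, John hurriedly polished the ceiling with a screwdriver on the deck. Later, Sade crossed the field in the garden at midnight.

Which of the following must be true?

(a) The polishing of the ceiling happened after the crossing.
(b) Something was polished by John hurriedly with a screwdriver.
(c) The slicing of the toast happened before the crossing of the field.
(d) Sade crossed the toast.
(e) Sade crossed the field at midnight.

(a) Not entailed — the narrative places the polishing before the crossing, not after.
(b) Entailed — the original entails any weakening of itself; this just drops 'on the deck' and generalizes the patient.
(c) Entailed — the narrative places the slicing before the crossing.
(d) Not entailed — Sade crossed the field, not the toast; the toast belongs to the slicing event.
(e) Entailed — the original entails any weakening of itself; this just drops 'in the garden'.

(b), (c), (e)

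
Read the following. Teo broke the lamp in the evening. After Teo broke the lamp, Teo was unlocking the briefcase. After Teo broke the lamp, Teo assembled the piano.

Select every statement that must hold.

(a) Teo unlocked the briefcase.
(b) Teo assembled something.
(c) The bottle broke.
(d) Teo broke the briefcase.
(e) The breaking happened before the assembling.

(b), (e)

(a) Not entailed — 'was unlocking' is progressive on an accomplishment; it does not entail the completed 'unlocked'.
(b) Entailed — this follows by dropping conjuncts from the assembling event's description.
(c) Not entailed — the lamp is what broke, not the bottle.
(d) Not entailed — Teo broke the lamp, not the briefcase; the briefcase belongs to the unlocking event.
(e) Entailed — the narrative places the breaking before the assembling.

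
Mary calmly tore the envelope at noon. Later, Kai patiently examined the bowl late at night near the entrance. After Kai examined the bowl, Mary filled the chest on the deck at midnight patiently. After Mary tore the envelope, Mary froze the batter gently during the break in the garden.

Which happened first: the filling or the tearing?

the tearing

The connectives place the tearing before the filling.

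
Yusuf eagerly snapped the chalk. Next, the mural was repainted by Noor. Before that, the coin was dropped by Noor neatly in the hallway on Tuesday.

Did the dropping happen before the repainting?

The narrative orders the dropping before the repainting.

yes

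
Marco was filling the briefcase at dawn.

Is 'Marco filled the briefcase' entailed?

'was filling' is progressive; for an accomplishment like 'fill the briefcase', it doesn't entail completion.

no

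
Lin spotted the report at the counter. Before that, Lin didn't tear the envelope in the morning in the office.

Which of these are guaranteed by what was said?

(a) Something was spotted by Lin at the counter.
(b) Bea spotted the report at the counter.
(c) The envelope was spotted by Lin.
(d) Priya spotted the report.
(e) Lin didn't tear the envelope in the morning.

(a) Entailed — the original entails any weakening of itself; this just generalizes the patient.
(b) Not entailed — the passage has Lin spotting the report, not Bea.
(c) Not entailed — Lin spotted the report, not the envelope; the envelope belongs to the tearing event.
(d) Not entailed — the passage has Lin spotting the report, not Priya.
(e) Not entailed — dropping 'in the office' under negation is not valid — the original leaves open that Lin tore the envelope some other way.

(a)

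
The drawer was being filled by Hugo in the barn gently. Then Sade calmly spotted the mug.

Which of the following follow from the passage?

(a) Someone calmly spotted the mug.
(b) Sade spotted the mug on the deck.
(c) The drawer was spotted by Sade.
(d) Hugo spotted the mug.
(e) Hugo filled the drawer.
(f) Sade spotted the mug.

(a), (f)

(a) Entailed — this follows by dropping conjuncts from the spotting event's description.
(b) Not entailed — 'on the deck' adds information not in the original event.
(c) Not entailed — Sade spotted the mug, not the drawer; the drawer belongs to the filling event.
(d) Not entailed — the passage has Sade spotting the mug, not Hugo.
(e) Not entailed — 'was filling' is progressive on an accomplishment; it does not entail the completed 'filled'.
(f) Entailed — the original entails any weakening of itself; this just drops 'calmly'.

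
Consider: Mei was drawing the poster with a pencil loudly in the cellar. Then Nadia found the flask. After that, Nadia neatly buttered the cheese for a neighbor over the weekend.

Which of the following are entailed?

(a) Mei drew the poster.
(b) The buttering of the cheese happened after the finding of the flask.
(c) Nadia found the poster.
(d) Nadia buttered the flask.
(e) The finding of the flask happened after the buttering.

(b)

(a) Not entailed — 'was drawing' is progressive on an accomplishment; it does not entail the completed 'drew'.
(b) Entailed — the narrative places the finding before the buttering.
(c) Not entailed — Nadia found the flask, not the poster; the poster belongs to the drawing event.
(d) Not entailed — Nadia buttered the cheese, not the flask; the flask belongs to the finding event.
(e) Not entailed — the narrative places the finding before the buttering, not after.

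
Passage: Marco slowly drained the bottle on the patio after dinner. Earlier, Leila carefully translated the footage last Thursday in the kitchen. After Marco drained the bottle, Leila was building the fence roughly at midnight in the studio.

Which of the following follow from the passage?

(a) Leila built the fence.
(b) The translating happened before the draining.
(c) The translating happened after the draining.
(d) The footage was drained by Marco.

(a) Not entailed — 'was building' is progressive on an accomplishment; it does not entail the completed 'built'.
(b) Entailed — the narrative places the translating before the draining.
(c) Not entailed — the narrative places the translating before the draining, not after.
(d) Not entailed — Marco drained the bottle, not the footage; the footage belongs to the translating event.

(b)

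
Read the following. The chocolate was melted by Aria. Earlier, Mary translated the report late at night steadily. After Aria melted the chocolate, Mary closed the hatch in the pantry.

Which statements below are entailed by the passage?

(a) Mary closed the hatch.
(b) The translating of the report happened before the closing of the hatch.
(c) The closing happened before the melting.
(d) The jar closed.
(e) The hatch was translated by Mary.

(a), (b)

(a) Entailed — this follows by dropping conjuncts from the closing event's description.
(b) Entailed — the narrative places the translating before the closing.
(c) Not entailed — the narrative places the melting before the closing, not after.
(d) Not entailed — the hatch is what closed, not the jar.
(e) Not entailed — Mary translated the report, not the hatch; the hatch belongs to the closing event.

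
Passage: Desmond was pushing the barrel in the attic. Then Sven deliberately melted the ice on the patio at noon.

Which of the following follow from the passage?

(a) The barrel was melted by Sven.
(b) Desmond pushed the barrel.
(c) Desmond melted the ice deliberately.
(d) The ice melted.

(b), (d)

(a) Not entailed — Sven melted the ice, not the barrel; the barrel belongs to the pushing event.
(b) Entailed — 'push' is an activity; 'was pushing' entails that some pushing happened, so 'pushed' holds.
(c) Not entailed — the passage has Sven melting the ice, not Desmond.
(d) Entailed — 'Sven melted the ice' is causative; it entails the inchoative 'the ice melted'.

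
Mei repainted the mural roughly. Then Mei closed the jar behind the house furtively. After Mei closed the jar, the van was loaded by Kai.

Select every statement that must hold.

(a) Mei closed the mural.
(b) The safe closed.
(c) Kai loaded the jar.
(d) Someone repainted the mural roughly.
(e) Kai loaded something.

(d), (e)

(a) Not entailed — Mei closed the jar, not the mural; the mural belongs to the repainting event.
(b) Not entailed — the jar is what closed, not the safe.
(c) Not entailed — Kai loaded the van, not the jar; the jar belongs to the closing event.
(d) Entailed — this follows by dropping conjuncts from the repainting event's description.
(e) Entailed — the original entails any weakening of itself; this just generalizes the patient.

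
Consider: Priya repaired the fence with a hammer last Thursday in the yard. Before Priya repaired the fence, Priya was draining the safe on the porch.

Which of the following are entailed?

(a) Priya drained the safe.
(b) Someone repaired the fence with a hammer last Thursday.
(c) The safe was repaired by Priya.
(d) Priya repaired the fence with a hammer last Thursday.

(a) Not entailed — 'was draining' is progressive on an accomplishment; it does not entail the completed 'drained'.
(b) Entailed — this follows by dropping conjuncts from the repairing event's description.
(c) Not entailed — Priya repaired the fence, not the safe; the safe belongs to the draining event.
(d) Entailed — every conjunct here is already in the original repairing event.

(b), (d)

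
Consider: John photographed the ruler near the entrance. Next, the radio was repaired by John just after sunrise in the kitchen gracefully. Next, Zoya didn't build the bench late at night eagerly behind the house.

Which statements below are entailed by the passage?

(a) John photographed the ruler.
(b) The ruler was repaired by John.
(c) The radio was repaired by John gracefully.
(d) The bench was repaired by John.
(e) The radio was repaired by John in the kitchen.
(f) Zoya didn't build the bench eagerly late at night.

(a) Entailed — this follows by dropping conjuncts from the photographing event's description.
(b) Not entailed — John repaired the radio, not the ruler; the ruler belongs to the photographing event.
(c) Entailed — this follows by dropping conjuncts from the repairing event's description.
(d) Not entailed — John repaired the radio, not the bench; the bench belongs to the building event.
(e) Entailed — this follows by dropping conjuncts from the repairing event's description.
(f) Not entailed — dropping 'behind the house' under negation is not valid — the original leaves open that Zoya built the bench some other way.

(a), (c), (e)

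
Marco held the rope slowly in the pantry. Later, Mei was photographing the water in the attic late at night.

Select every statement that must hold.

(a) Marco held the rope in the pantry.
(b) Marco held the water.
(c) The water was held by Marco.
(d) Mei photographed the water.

(a) Entailed — the original entails any weakening of itself; this just drops 'slowly'.
(b) Not entailed — Marco held the rope, not the water; the water belongs to the photographing event.
(c) Not entailed — Marco held the rope, not the water; the water belongs to the photographing event.
(d) Not entailed — 'was photographing' is progressive on an accomplishment; it does not entail the completed 'photographed'.

(a)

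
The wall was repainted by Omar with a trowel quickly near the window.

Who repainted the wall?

'Omar' marks the agent of the repainting event.

Omar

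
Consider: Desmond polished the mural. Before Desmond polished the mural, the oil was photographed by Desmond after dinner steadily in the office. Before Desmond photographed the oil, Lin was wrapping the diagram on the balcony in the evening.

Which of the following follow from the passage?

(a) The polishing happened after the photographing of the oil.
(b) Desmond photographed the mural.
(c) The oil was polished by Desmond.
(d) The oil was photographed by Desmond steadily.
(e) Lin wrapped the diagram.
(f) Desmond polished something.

(a), (d), (f)

(a) Entailed — the narrative places the photographing before the polishing.
(b) Not entailed — Desmond photographed the oil, not the mural; the mural belongs to the polishing event.
(c) Not entailed — Desmond polished the mural, not the oil; the oil belongs to the photographing event.
(d) Entailed — the original entails any weakening of itself; this just drops 'after dinner', 'in the office'.
(e) Not entailed — 'was wrapping' is progressive on an accomplishment; it does not entail the completed 'wrapped'.
(f) Entailed — every conjunct here is already in the original polishing event.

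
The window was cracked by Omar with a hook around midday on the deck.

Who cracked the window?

'Omar' marks the agent of the cracking event.

Omar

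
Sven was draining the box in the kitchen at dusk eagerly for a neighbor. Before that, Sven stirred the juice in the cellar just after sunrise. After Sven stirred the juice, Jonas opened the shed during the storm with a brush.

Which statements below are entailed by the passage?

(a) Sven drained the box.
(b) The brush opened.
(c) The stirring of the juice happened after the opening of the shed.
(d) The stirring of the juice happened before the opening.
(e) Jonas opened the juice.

(d)

(a) Not entailed — 'was draining' is progressive on an accomplishment; it does not entail the completed 'drained'.
(b) Not entailed — the shed is what opened, not the brush.
(c) Not entailed — the narrative places the stirring before the opening, not after.
(d) Entailed — the narrative places the stirring before the opening.
(e) Not entailed — Jonas opened the shed, not the juice; the juice belongs to the stirring event.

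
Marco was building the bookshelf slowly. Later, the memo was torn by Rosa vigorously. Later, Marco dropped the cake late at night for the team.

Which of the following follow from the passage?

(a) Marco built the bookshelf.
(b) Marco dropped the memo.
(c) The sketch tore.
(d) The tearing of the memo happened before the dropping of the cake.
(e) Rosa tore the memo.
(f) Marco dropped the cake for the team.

(a) Not entailed — 'was building' is progressive on an accomplishment; it does not entail the completed 'built'.
(b) Not entailed — Marco dropped the cake, not the memo; the memo belongs to the tearing event.
(c) Not entailed — the memo is what tore, not the sketch.
(d) Entailed — the narrative places the tearing before the dropping.
(e) Entailed — dropping 'vigorously' leaves a sub-description the original still satisfies.
(f) Entailed — every conjunct here is already in the original dropping event.

(d), (e), (f)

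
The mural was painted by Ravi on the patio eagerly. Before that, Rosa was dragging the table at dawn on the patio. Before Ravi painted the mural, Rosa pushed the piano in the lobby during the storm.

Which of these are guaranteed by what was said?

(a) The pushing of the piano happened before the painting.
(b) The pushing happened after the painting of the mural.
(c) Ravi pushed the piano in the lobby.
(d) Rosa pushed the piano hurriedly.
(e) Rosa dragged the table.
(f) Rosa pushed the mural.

(a), (e)

(a) Entailed — the narrative places the pushing before the painting.
(b) Not entailed — the narrative places the pushing before the painting, not after.
(c) Not entailed — the passage has Rosa pushing the piano, not Ravi.
(d) Not entailed — 'hurriedly' adds information not in the original event.
(e) Entailed — 'drag' is an activity; 'was dragging' entails that some dragging happened, so 'dragged' holds.
(f) Not entailed — Rosa pushed the piano, not the mural; the mural belongs to the painting event.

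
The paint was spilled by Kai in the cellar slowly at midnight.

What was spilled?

the paint

'the paint' marks the patient of the spilling event.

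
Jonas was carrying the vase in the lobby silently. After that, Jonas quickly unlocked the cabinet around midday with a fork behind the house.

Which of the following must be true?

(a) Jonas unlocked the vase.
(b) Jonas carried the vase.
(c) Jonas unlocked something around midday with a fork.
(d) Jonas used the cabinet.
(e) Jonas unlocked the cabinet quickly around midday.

(a) Not entailed — Jonas unlocked the cabinet, not the vase; the vase belongs to the carrying event.
(b) Entailed — 'carry' is an activity; 'was carrying' entails that some carrying happened, so 'carried' holds.
(c) Entailed — this follows by dropping conjuncts from the unlocking event's description.
(d) Not entailed — the cabinet is the patient, not an instrument — Jonas used a fork.
(e) Entailed — this follows by dropping conjuncts from the unlocking event's description.

(b), (c), (e)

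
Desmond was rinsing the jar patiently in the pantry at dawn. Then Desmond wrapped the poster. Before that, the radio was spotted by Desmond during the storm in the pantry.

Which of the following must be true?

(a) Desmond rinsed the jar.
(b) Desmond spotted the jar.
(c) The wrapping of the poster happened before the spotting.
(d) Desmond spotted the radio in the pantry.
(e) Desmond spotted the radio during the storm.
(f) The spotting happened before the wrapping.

(a) Entailed — 'rinse' is an activity; 'was rinsing' entails that some rinsing happened, so 'rinsed' holds.
(b) Not entailed — Desmond spotted the radio, not the jar; the jar belongs to the rinsing event.
(c) Not entailed — the narrative places the spotting before the wrapping, not after.
(d) Entailed — dropping 'during the storm' leaves a sub-description the original still satisfies.
(e) Entailed — dropping 'in the pantry' leaves a sub-description the original still satisfies.
(f) Entailed — the narrative places the spotting before the wrapping.

(a), (d), (e), (f)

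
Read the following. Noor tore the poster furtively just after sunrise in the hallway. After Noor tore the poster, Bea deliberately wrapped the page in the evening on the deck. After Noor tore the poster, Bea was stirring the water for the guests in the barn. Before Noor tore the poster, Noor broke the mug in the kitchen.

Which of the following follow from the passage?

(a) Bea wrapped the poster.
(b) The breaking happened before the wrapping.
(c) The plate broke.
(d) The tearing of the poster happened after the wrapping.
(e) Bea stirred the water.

(b), (e)

(a) Not entailed — Bea wrapped the page, not the poster; the poster belongs to the tearing event.
(b) Entailed — the narrative places the breaking before the wrapping.
(c) Not entailed — the mug is what broke, not the plate.
(d) Not entailed — the narrative places the tearing before the wrapping, not after.
(e) Entailed — 'stir' is an activity; 'was stirring' entails that some stirring happened, so 'stirred' holds.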